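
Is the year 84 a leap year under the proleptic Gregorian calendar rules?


Gregorian leap year rule: divisible by 4, but not by 100, unless also by 400.
84 is divisible by 4 but not 100 -> leap year

Yes


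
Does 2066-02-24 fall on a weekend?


Anchor: Jan 1, 2066. With p = 2066 - 1 = 2065: (p + p//4 - p//100 + p//400) mod 7 = (2065 + 516 - 20 + 5) mod 7 = 2566 mod 7 = 4 -> Friday (Mon=0 ... Sun=6)
Day of year: 55; offset = 54
Weekday index = (4 + 54) mod 7 = 2 -> Wednesday
Weekend days: Saturday, Sunday

No


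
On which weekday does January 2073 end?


January 2073 has 31 days
Anchor: Jan 1, 2073. With p = 2073 - 1 = 2072: (p + p//4 - p//100 + p//400) mod 7 = (2072 + 518 - 20 + 5) mod 7 = 2575 mod 7 = 6 -> Sunday (Mon=0 ... Sun=6)
January 1 is the anchor itself -> Sunday
Last day offset: 31 - 1 = 30 days
Weekday index = (6 + 30) mod 7 = 1

Tuesday, January 31


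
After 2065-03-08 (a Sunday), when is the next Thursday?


Current: Sunday
Target: Thursday
Days ahead: 4

Next Thursday: 2065-03-12


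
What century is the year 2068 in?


Century = (year - 1) // 100 + 1
= (2068 - 1) // 100 + 1
= 2067 // 100 + 1
= 20 + 1

21st century


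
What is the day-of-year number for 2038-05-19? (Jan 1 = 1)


Date: May 19, 2038
Days in months 1 through 4: 120
Plus 19 days in May

Day of year: 139


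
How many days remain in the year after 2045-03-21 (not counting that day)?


Day of year: 80 of 365
Remaining = 365 - 80

285 days


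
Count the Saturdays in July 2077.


July 2077 has 31 days
Anchor: Jan 1, 2077. With p = 2077 - 1 = 2076: (p + p//4 - p//100 + p//400) mod 7 = (2076 + 519 - 20 + 5) mod 7 = 2580 mod 7 = 4 -> Friday (Mon=0 ... Sun=6)
Days before July (Jan-Jun): 181; July 1 index = (4 + 181) mod 7 = 3 -> Thursday
First Saturday is July 3
Saturdays: 3, 10, 17, 24, 31

5 Saturdays


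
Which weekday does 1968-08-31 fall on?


Date: August 31, 1968
Anchor: Jan 1, 1968. With p = 1968 - 1 = 1967: (p + p//4 - p//100 + p//400) mod 7 = (1967 + 491 - 19 + 4) mod 7 = 2443 mod 7 = 0 -> Monday (Mon=0 ... Sun=6)
Days before August (Jan-Jul): 213; offset = 213 + 31 - 1 = 243
Weekday index = (0 + 243) mod 7 = 5

Day of the week: Saturday


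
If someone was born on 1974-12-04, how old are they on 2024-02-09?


Birth: 1974-12-04
Reference: 2024-02-09
Year difference: 2024 - 1974 = 50
Birthday not yet reached in 2024, subtract 1

49 years old


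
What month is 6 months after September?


September is month 9
9 + 6 = 15; wrap: 15 - 12 = 3

March


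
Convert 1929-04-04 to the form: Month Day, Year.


ISO 1929-04-04 parses as year=1929, month=04, day=04
Month 4 -> April

April 4, 1929


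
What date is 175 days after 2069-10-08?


Start: 2069-10-08, add 175 days
October 2069 has 31 days: 31 - 8 = 23 days to October 31 -> 152 left
November 2069 has 30 days -> 122 left
December 2069 has 31 days -> 91 left
January 2070 has 31 days -> 60 left
February 2070 has 28 days -> 32 left
March 2070 has 31 days -> 1 left
April 2070: 1 <= 30 -> lands on April 1

Result: 2070-04-01


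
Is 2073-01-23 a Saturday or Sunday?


Anchor: Jan 1, 2073. With p = 2073 - 1 = 2072: (p + p//4 - p//100 + p//400) mod 7 = (2072 + 518 - 20 + 5) mod 7 = 2575 mod 7 = 6 -> Sunday (Mon=0 ... Sun=6)
Day of year: 23; offset = 22
Weekday index = (6 + 22) mod 7 = 0 -> Monday
Weekend days: Saturday, Sunday

No


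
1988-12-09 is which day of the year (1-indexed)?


Date: December 9, 1988
Days in months 1 through 11: 335
Plus 9 days in December

Day of year: 344


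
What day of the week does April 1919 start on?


Target: April 1, 1919
Anchor: Jan 1, 1919. With p = 1919 - 1 = 1918: (p + p//4 - p//100 + p//400) mod 7 = (1918 + 479 - 19 + 4) mod 7 = 2382 mod 7 = 2 -> Wednesday (Mon=0 ... Sun=6)
Days before April (Jan-Mar): 90 days
Weekday index = (2 + 90) mod 7 = 1

Tuesday


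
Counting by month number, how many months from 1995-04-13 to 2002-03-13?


From April 1995 to March 2002
7 years * 12 = 84 months, minus 1 month = 83

83 months


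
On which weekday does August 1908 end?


August 1908 has 31 days
Anchor: Jan 1, 1908. With p = 1908 - 1 = 1907: (p + p//4 - p//100 + p//400) mod 7 = (1907 + 476 - 19 + 4) mod 7 = 2368 mod 7 = 2 -> Wednesday (Mon=0 ... Sun=6)
Days before August (Jan-Jul): 213; August 1 index = (2 + 213) mod 7 = 5 -> Saturday
Last day offset: 31 - 1 = 30 days
Weekday index = (5 + 30) mod 7 = 0

Monday, August 31


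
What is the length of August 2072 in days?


August 2072

31 days


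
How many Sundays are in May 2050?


May 2050 has 31 days
Anchor: Jan 1, 2050. With p = 2050 - 1 = 2049: (p + p//4 - p//100 + p//400) mod 7 = (2049 + 512 - 20 + 5) mod 7 = 2546 mod 7 = 5 -> Saturday (Mon=0 ... Sun=6)
Days before May (Jan-Apr): 120; May 1 index = (5 + 120) mod 7 = 6 -> Sunday
First Sunday is May 1
Sundays: 1, 8, 15, 22, 29

5 Sundays


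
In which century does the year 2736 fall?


Century = (year - 1) // 100 + 1
= (2736 - 1) // 100 + 1
= 2735 // 100 + 1
= 27 + 1

28th century


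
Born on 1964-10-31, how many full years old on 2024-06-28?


Birth: 1964-10-31
Reference: 2024-06-28
Year difference: 2024 - 1964 = 60
Birthday not yet reached in 2024, subtract 1

59 years old


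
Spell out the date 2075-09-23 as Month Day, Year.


ISO 2075-09-23 parses as year=2075, month=09, day=23
Month 9 -> September

September 23, 2075


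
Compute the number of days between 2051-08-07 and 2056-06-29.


From 2051-08-07 to 2056-06-29
2051-08-07: days before August = 31 + 28 + 31 + 30 + 31 + 30 + 31 = 212 (2051 is not a leap year); day of year = 212 + 7 = 219
2056-06-29: days before June = 31 + 29 + 31 + 30 + 31 = 152 (2056 is a leap year); day of year = 152 + 29 = 181
Rest of 2051: 365 - 219 = 146
Full years 2052 (366), 2053 (365), 2054 (365), 2055 (365): 1461
Total = 146 + 1461 + 181 = 1788

1788 days


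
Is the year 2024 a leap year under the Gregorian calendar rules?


Gregorian leap year rule: divisible by 4, but not by 100, unless also by 400.
2024 is divisible by 4 but not 100 -> leap year

Yes


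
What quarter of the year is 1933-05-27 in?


Month: May (month 5)
Q1: Jan-Mar, Q2: Apr-Jun, Q3: Jul-Sep, Q4: Oct-Dec

Q2


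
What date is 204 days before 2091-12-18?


Start: 2091-12-18, subtract 204 days
Back 18 days from December 18 reaches November 30, 2091 -> 186 left
November 2091 has 30 days -> back to October 31, 2091 -> 156 left
October 2091 has 31 days -> back to September 30, 2091 -> 125 left
September 2091 has 30 days -> back to August 31, 2091 -> 95 left
August 2091 has 31 days -> back to July 31, 2091 -> 64 left
July 2091 has 31 days -> back to June 30, 2091 -> 33 left
June 2091 has 30 days -> back to May 31, 2091 -> 3 left
May 2091: 31 - 3 = 28 -> lands on May 28

Result: 2091-05-28


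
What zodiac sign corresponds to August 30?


Date: August 30
Conventional tropical zodiac dates: Virgo from August 23 onward; Libra starts September 23
August 30 falls within the Virgo range

Virgo


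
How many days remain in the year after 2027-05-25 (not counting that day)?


Day of year: 145 of 365
Remaining = 365 - 145

220 days


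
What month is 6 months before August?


August is month 8
8 - 6 = 2

February


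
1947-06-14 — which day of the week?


Date: June 14, 1947
Anchor: Jan 1, 1947. With p = 1947 - 1 = 1946: (p + p//4 - p//100 + p//400) mod 7 = (1946 + 486 - 19 + 4) mod 7 = 2417 mod 7 = 2 -> Wednesday (Mon=0 ... Sun=6)
Days before June (Jan-May): 151; offset = 151 + 14 - 1 = 164
Weekday index = (2 + 164) mod 7 = 5

Day of the week: Saturday


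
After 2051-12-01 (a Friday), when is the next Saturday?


Current: Friday
Target: Saturday
Days ahead: 1

Next Saturday: 2051-12-02


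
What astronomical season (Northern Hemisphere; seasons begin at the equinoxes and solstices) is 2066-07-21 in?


Date: July 21
Astronomical Summer (approx.; exact equinox/solstice day varies by year): June 21 to September 21
July 21 falls within the Summer window

Summer


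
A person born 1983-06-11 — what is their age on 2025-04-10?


Birth: 1983-06-11
Reference: 2025-04-10
Year difference: 2025 - 1983 = 42
Birthday not yet reached in 2025, subtract 1

41 years old


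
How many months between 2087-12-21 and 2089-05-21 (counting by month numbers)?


From December 2087 to May 2089
2 years * 12 = 24 months, minus 7 months = 17

17 months


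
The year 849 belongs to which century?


Century = (year - 1) // 100 + 1
= (849 - 1) // 100 + 1
= 848 // 100 + 1
= 8 + 1

9th century


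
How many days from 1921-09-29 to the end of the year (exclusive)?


Day of year: 272 of 365
Remaining = 365 - 272

93 days


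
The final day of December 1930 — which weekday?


December 1930 has 31 days
Anchor: Jan 1, 1930. With p = 1930 - 1 = 1929: (p + p//4 - p//100 + p//400) mod 7 = (1929 + 482 - 19 + 4) mod 7 = 2396 mod 7 = 2 -> Wednesday (Mon=0 ... Sun=6)
Days before December (Jan-Nov): 334; December 1 index = (2 + 334) mod 7 = 0 -> Monday
Last day offset: 31 - 1 = 30 days
Weekday index = (0 + 30) mod 7 = 2

Wednesday, December 31


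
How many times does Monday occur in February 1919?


February 1919 has 28 days
Anchor: Jan 1, 1919. With p = 1919 - 1 = 1918: (p + p//4 - p//100 + p//400) mod 7 = (1918 + 479 - 19 + 4) mod 7 = 2382 mod 7 = 2 -> Wednesday (Mon=0 ... Sun=6)
Days before February (Jan): 31; February 1 index = (2 + 31) mod 7 = 5 -> Saturday
First Monday is February 3
Mondays: 3, 10, 17, 24

4 Mondays


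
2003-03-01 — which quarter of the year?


Month: March (month 3)
Q1: Jan-Mar, Q2: Apr-Jun, Q3: Jul-Sep, Q4: Oct-Dec

Q1


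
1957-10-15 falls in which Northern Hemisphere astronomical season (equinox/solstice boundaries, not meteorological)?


Date: October 15
Astronomical Autumn (approx.; exact equinox/solstice day varies by year): September 22 to December 20
October 15 falls within the Autumn window

Autumn


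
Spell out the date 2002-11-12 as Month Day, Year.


ISO 2002-11-12 parses as year=2002, month=11, day=12
Month 11 -> November

November 12, 2002


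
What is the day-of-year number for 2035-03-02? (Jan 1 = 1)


Date: March 2, 2035
Days in months 1 through 2: 59
Plus 2 days in March

Day of year: 61


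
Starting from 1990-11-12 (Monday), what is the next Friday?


Current: Monday
Target: Friday
Days ahead: 4

Next Friday: 1990-11-16


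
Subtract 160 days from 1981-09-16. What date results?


Start: 1981-09-16, subtract 160 days
Back 16 days from September 16 reaches August 31, 1981 -> 144 left
August 1981 has 31 days -> back to July 31, 1981 -> 113 left
July 1981 has 31 days -> back to June 30, 1981 -> 82 left
June 1981 has 30 days -> back to May 31, 1981 -> 52 left
May 1981 has 31 days -> back to April 30, 1981 -> 21 left
April 1981: 30 - 21 = 9 -> lands on April 9

Result: 1981-04-09


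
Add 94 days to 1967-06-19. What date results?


Start: 1967-06-19, add 94 days
June 1967 has 30 days: 30 - 19 = 11 days to June 30 -> 83 left
July 1967 has 31 days -> 52 left
August 1967 has 31 days -> 21 left
September 1967: 21 <= 30 -> lands on September 21

Result: 1967-09-21


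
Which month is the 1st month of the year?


Month 1 of 12

January


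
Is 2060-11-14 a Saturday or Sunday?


Anchor: Jan 1, 2060. With p = 2060 - 1 = 2059: (p + p//4 - p//100 + p//400) mod 7 = (2059 + 514 - 20 + 5) mod 7 = 2558 mod 7 = 3 -> Thursday (Mon=0 ... Sun=6)
Day of year: 319; offset = 318
Weekday index = (3 + 318) mod 7 = 6 -> Sunday
Weekend days: Saturday, Sunday

Yes


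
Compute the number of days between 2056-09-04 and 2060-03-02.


From 2056-09-04 to 2060-03-02
2056-09-04: days before September = 31 + 29 + 31 + 30 + 31 + 30 + 31 + 31 = 244 (2056 is a leap year); day of year = 244 + 4 = 248
2060-03-02: days before March = 31 + 29 = 60 (2060 is a leap year); day of year = 60 + 2 = 62
Rest of 2056: 366 - 248 = 118
Full years 2057 (365), 2058 (365), 2059 (365): 1095
Total = 118 + 1095 + 62 = 1275

1275 days


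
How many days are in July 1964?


July 1964

31 days


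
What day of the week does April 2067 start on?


Target: April 1, 2067
Anchor: Jan 1, 2067. With p = 2067 - 1 = 2066: (p + p//4 - p//100 + p//400) mod 7 = (2066 + 516 - 20 + 5) mod 7 = 2567 mod 7 = 5 -> Saturday (Mon=0 ... Sun=6)
Days before April (Jan-Mar): 90 days
Weekday index = (5 + 90) mod 7 = 4

Friday


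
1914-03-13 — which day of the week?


Date: March 13, 1914
Anchor: Jan 1, 1914. With p = 1914 - 1 = 1913: (p + p//4 - p//100 + p//400) mod 7 = (1913 + 478 - 19 + 4) mod 7 = 2376 mod 7 = 3 -> Thursday (Mon=0 ... Sun=6)
Days before March (Jan-Feb): 59; offset = 59 + 13 - 1 = 71
Weekday index = (3 + 71) mod 7 = 4

Day of the week: Friday


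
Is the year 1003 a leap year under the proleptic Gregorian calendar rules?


Gregorian leap year rule: divisible by 4, but not by 100, unless also by 400.
1003 is not divisible by 4 -> not a leap year

No


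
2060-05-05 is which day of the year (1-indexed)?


Date: May 5, 2060
Days in months 1 through 4: 121
Plus 5 days in May

Day of year: 126


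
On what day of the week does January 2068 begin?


Target: January 1, 2068
Anchor: Jan 1, 2068. With p = 2068 - 1 = 2067: (p + p//4 - p//100 + p//400) mod 7 = (2067 + 516 - 20 + 5) mod 7 = 2568 mod 7 = 6 -> Sunday (Mon=0 ... Sun=6)
Offset from anchor: 0 days
Weekday index = (6 + 0) mod 7 = 6

Sunday


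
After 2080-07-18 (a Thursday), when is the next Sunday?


Current: Thursday
Target: Sunday
Days ahead: 3

Next Sunday: 2080-07-21


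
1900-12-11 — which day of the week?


Date: December 11, 1900
Anchor: Jan 1, 1900. With p = 1900 - 1 = 1899: (p + p//4 - p//100 + p//400) mod 7 = (1899 + 474 - 18 + 4) mod 7 = 2359 mod 7 = 0 -> Monday (Mon=0 ... Sun=6)
Days before December (Jan-Nov): 334; offset = 334 + 11 - 1 = 344
Weekday index = (0 + 344) mod 7 = 1

Day of the week: Tuesday


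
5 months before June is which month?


June is month 6
6 - 5 = 1

January


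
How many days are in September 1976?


September 1976

30 days


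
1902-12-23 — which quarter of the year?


Month: December (month 12)
Q1: Jan-Mar, Q2: Apr-Jun, Q3: Jul-Sep, Q4: Oct-Dec

Q4


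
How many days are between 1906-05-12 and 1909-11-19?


From 1906-05-12 to 1909-11-19
1906-05-12: days before May = 31 + 28 + 31 + 30 = 120 (1906 is not a leap year); day of year = 120 + 12 = 132
1909-11-19: days before November = 31 + 28 + 31 + 30 + 31 + 30 + 31 + 31 + 30 + 31 = 304 (1909 is not a leap year); day of year = 304 + 19 = 323
Rest of 1906: 365 - 132 = 233
Full years 1907 (365), 1908 (366): 731
Total = 233 + 731 + 323 = 1287

1287 days


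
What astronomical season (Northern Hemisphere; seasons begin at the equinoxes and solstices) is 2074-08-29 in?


Date: August 29
Astronomical Summer (approx.; exact equinox/solstice day varies by year): June 21 to September 21
August 29 falls within the Summer window

Summer


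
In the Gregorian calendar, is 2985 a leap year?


Gregorian leap year rule: divisible by 4, but not by 100, unless also by 400.
2985 is not divisible by 4 -> not a leap year

No


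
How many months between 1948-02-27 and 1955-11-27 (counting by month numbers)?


From February 1948 to November 1955
7 years * 12 = 84 months, plus 9 months = 93

93 months


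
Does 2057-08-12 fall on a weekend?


Anchor: Jan 1, 2057. With p = 2057 - 1 = 2056: (p + p//4 - p//100 + p//400) mod 7 = (2056 + 514 - 20 + 5) mod 7 = 2555 mod 7 = 0 -> Monday (Mon=0 ... Sun=6)
Day of year: 224; offset = 223
Weekday index = (0 + 223) mod 7 = 6 -> Sunday
Weekend days: Saturday, Sunday

Yes


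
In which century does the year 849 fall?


Century = (year - 1) // 100 + 1
= (849 - 1) // 100 + 1
= 848 // 100 + 1
= 8 + 1

9th century


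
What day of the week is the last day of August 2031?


August 2031 has 31 days
Anchor: Jan 1, 2031. With p = 2031 - 1 = 2030: (p + p//4 - p//100 + p//400) mod 7 = (2030 + 507 - 20 + 5) mod 7 = 2522 mod 7 = 2 -> Wednesday (Mon=0 ... Sun=6)
Days before August (Jan-Jul): 212; August 1 index = (2 + 212) mod 7 = 4 -> Friday
Last day offset: 31 - 1 = 30 days
Weekday index = (4 + 30) mod 7 = 6

Sunday, August 31


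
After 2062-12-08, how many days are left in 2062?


Day of year: 342 of 365
Remaining = 365 - 342

23 days


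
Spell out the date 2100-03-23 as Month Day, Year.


ISO 2100-03-23 parses as year=2100, month=03, day=23
Month 3 -> March

March 23, 2100


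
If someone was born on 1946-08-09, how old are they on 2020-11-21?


Birth: 1946-08-09
Reference: 2020-11-21
Year difference: 2020 - 1946 = 74

74 years old


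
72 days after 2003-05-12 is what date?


Start: 2003-05-12, add 72 days
May 2003 has 31 days: 31 - 12 = 19 days to May 31 -> 53 left
June 2003 has 30 days -> 23 left
July 2003: 23 <= 31 -> lands on July 23

Result: 2003-07-23


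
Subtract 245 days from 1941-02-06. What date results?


Start: 1941-02-06, subtract 245 days
Back 6 days from February 6 reaches January 31, 1941 -> 239 left
January 1941 has 31 days -> back to December 31, 1940 -> 208 left
December 1940 has 31 days -> back to November 30, 1940 -> 177 left
November 1940 has 30 days -> back to October 31, 1940 -> 147 left
October 1940 has 31 days -> back to September 30, 1940 -> 116 left
September 1940 has 30 days -> back to August 31, 1940 -> 86 left
August 1940 has 31 days -> back to July 31, 1940 -> 55 left
July 1940 has 31 days -> back to June 30, 1940 -> 24 left
June 1940: 30 - 24 = 6 -> lands on June 6

Result: 1940-06-06


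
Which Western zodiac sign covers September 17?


Date: September 17
Conventional tropical zodiac dates: Virgo from August 23 onward; Libra starts September 23
September 17 falls within the Virgo range

Virgo


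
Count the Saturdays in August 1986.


August 1986 has 31 days
Anchor: Jan 1, 1986. With p = 1986 - 1 = 1985: (p + p//4 - p//100 + p//400) mod 7 = (1985 + 496 - 19 + 4) mod 7 = 2466 mod 7 = 2 -> Wednesday (Mon=0 ... Sun=6)
Days before August (Jan-Jul): 212; August 1 index = (2 + 212) mod 7 = 4 -> Friday
First Saturday is August 2
Saturdays: 2, 9, 16, 23, 30

5 Saturdays


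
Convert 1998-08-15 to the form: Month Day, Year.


ISO 1998-08-15 parses as year=1998, month=08, day=15
Month 8 -> August

August 15, 1998


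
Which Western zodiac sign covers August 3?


Date: August 3
Conventional tropical zodiac dates: Leo from July 23 onward; Virgo starts August 23
August 3 falls within the Leo range

Leo


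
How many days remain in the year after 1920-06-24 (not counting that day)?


Day of year: 176 of 366
Remaining = 366 - 176

190 days


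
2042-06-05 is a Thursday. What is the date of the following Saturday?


Current: Thursday
Target: Saturday
Days ahead: 2

Next Saturday: 2042-06-07


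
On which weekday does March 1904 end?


March 1904 has 31 days
Anchor: Jan 1, 1904. With p = 1904 - 1 = 1903: (p + p//4 - p//100 + p//400) mod 7 = (1903 + 475 - 19 + 4) mod 7 = 2363 mod 7 = 4 -> Friday (Mon=0 ... Sun=6)
Days before March (Jan-Feb): 60; March 1 index = (4 + 60) mod 7 = 1 -> Tuesday
Last day offset: 31 - 1 = 30 days
Weekday index = (1 + 30) mod 7 = 3

Thursday, March 31


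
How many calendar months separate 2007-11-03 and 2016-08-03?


From November 2007 to August 2016
9 years * 12 = 108 months, minus 3 months = 105

105 months


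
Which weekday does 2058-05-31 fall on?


Date: May 31, 2058
Anchor: Jan 1, 2058. With p = 2058 - 1 = 2057: (p + p//4 - p//100 + p//400) mod 7 = (2057 + 514 - 20 + 5) mod 7 = 2556 mod 7 = 1 -> Tuesday (Mon=0 ... Sun=6)
Days before May (Jan-Apr): 120; offset = 120 + 31 - 1 = 150
Weekday index = (1 + 150) mod 7 = 4

Day of the week: Friday


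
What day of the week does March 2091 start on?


Target: March 1, 2091
Anchor: Jan 1, 2091. With p = 2091 - 1 = 2090: (p + p//4 - p//100 + p//400) mod 7 = (2090 + 522 - 20 + 5) mod 7 = 2597 mod 7 = 0 -> Monday (Mon=0 ... Sun=6)
Days before March (Jan-Feb): 59 days
Weekday index = (0 + 59) mod 7 = 3

Thursday


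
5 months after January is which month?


January is month 1
1 + 5 = 6

June


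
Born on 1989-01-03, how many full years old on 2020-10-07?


Birth: 1989-01-03
Reference: 2020-10-07
Year difference: 2020 - 1989 = 31

31 years old


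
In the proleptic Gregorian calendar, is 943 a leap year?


Gregorian leap year rule: divisible by 4, but not by 100, unless also by 400.
943 is not divisible by 4 -> not a leap year

No


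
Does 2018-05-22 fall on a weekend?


Anchor: Jan 1, 2018. With p = 2018 - 1 = 2017: (p + p//4 - p//100 + p//400) mod 7 = (2017 + 504 - 20 + 5) mod 7 = 2506 mod 7 = 0 -> Monday (Mon=0 ... Sun=6)
Day of year: 142; offset = 141
Weekday index = (0 + 141) mod 7 = 1 -> Tuesday
Weekend days: Saturday, Sunday

No


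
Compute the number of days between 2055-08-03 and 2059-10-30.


From 2055-08-03 to 2059-10-30
2055-08-03: days before August = 31 + 28 + 31 + 30 + 31 + 30 + 31 = 212 (2055 is not a leap year); day of year = 212 + 3 = 215
2059-10-30: days before October = 31 + 28 + 31 + 30 + 31 + 30 + 31 + 31 + 30 = 273 (2059 is not a leap year); day of year = 273 + 30 = 303
Rest of 2055: 365 - 215 = 150
Full years 2056 (366), 2057 (365), 2058 (365): 1096
Total = 150 + 1096 + 303 = 1549

1549 days


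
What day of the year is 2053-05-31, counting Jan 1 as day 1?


Date: May 31, 2053
Days in months 1 through 4: 120
Plus 31 days in May

Day of year: 151


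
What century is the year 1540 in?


Century = (year - 1) // 100 + 1
= (1540 - 1) // 100 + 1
= 1539 // 100 + 1
= 15 + 1

16th century


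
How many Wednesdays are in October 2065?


October 2065 has 31 days
Anchor: Jan 1, 2065. With p = 2065 - 1 = 2064: (p + p//4 - p//100 + p//400) mod 7 = (2064 + 516 - 20 + 5) mod 7 = 2565 mod 7 = 3 -> Thursday (Mon=0 ... Sun=6)
Days before October (Jan-Sep): 273; October 1 index = (3 + 273) mod 7 = 3 -> Thursday
First Wednesday is October 7
Wednesdays: 7, 14, 21, 28

4 Wednesdays


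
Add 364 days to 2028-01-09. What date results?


Start: 2028-01-09, add 364 days
January 2028 has 31 days: 31 - 9 = 22 days to January 31 -> 342 left
February 2028 has 29 days -> 313 left
March 2028 has 31 days -> 282 left
April 2028 has 30 days -> 252 left
May 2028 has 31 days -> 221 left
June 2028 has 30 days -> 191 left
July 2028 has 31 days -> 160 left
August 2028 has 31 days -> 129 left
September 2028 has 30 days -> 99 left
October 2028 has 31 days -> 68 left
November 2028 has 30 days -> 38 left
December 2028 has 31 days -> 7 left
January 2029: 7 <= 31 -> lands on January 7

Result: 2029-01-07


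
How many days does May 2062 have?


May 2062

31 days


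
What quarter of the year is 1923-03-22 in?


Month: March (month 3)
Q1: Jan-Mar, Q2: Apr-Jun, Q3: Jul-Sep, Q4: Oct-Dec

Q1


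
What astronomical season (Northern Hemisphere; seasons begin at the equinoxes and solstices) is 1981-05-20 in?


Date: May 20
Astronomical Spring (approx.; exact equinox/solstice day varies by year): March 20 to June 20
May 20 falls within the Spring window

Spring


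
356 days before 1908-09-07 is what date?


Start: 1908-09-07, subtract 356 days
Back 7 days from September 7 reaches August 31, 1908 -> 349 left
August 1908 has 31 days -> back to July 31, 1908 -> 318 left
July 1908 has 31 days -> back to June 30, 1908 -> 287 left
June 1908 has 30 days -> back to May 31, 1908 -> 257 left
May 1908 has 31 days -> back to April 30, 1908 -> 226 left
April 1908 has 30 days -> back to March 31, 1908 -> 196 left
March 1908 has 31 days -> back to February 29, 1908 -> 165 left
February 1908 has 29 days -> back to January 31, 1908 -> 136 left
January 1908 has 31 days -> back to December 31, 1907 -> 105 left
December 1907 has 31 days -> back to November 30, 1907 -> 74 left
November 1907 has 30 days -> back to October 31, 1907 -> 44 left
October 1907 has 31 days -> back to September 30, 1907 -> 13 left
September 1907: 30 - 13 = 17 -> lands on September 17

Result: 1907-09-17


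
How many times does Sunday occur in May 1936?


May 1936 has 31 days
Anchor: Jan 1, 1936. With p = 1936 - 1 = 1935: (p + p//4 - p//100 + p//400) mod 7 = (1935 + 483 - 19 + 4) mod 7 = 2403 mod 7 = 2 -> Wednesday (Mon=0 ... Sun=6)
Days before May (Jan-Apr): 121; May 1 index = (2 + 121) mod 7 = 4 -> Friday
First Sunday is May 3
Sundays: 3, 10, 17, 24, 31

5 Sundays


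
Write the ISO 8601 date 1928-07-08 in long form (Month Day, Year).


ISO 1928-07-08 parses as year=1928, month=07, day=08
Month 7 -> July

July 8, 1928


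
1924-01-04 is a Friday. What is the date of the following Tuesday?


Current: Friday
Target: Tuesday
Days ahead: 4

Next Tuesday: 1924-01-08


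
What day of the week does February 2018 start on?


Target: February 1, 2018
Anchor: Jan 1, 2018. With p = 2018 - 1 = 2017: (p + p//4 - p//100 + p//400) mod 7 = (2017 + 504 - 20 + 5) mod 7 = 2506 mod 7 = 0 -> Monday (Mon=0 ... Sun=6)
Days before February (Jan): 31 days
Weekday index = (0 + 31) mod 7 = 3

Thursday


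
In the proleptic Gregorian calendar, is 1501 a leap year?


Gregorian leap year rule: divisible by 4, but not by 100, unless also by 400.
1501 is not divisible by 4 -> not a leap year

No


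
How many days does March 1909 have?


March 1909

31 days


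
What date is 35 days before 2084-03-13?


Start: 2084-03-13, subtract 35 days
Back 13 days from March 13 reaches February 29, 2084 -> 22 left
February 2084: 29 - 22 = 7 -> lands on February 7

Result: 2084-02-07


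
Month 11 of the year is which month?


Month 11 of 12

November


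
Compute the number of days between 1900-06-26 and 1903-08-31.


From 1900-06-26 to 1903-08-31
1900-06-26: days before June = 31 + 28 + 31 + 30 + 31 = 151 (1900 is not a leap year); day of year = 151 + 26 = 177
1903-08-31: days before August = 31 + 28 + 31 + 30 + 31 + 30 + 31 = 212 (1903 is not a leap year); day of year = 212 + 31 = 243
Rest of 1900: 365 - 177 = 188
Full years 1901 (365), 1902 (365): 730
Total = 188 + 730 + 243 = 1161

1161 days


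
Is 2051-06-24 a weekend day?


Anchor: Jan 1, 2051. With p = 2051 - 1 = 2050: (p + p//4 - p//100 + p//400) mod 7 = (2050 + 512 - 20 + 5) mod 7 = 2547 mod 7 = 6 -> Sunday (Mon=0 ... Sun=6)
Day of year: 175; offset = 174
Weekday index = (6 + 174) mod 7 = 5 -> Saturday
Weekend days: Saturday, Sunday

Yes


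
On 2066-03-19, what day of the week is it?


Date: March 19, 2066
Anchor: Jan 1, 2066. With p = 2066 - 1 = 2065: (p + p//4 - p//100 + p//400) mod 7 = (2065 + 516 - 20 + 5) mod 7 = 2566 mod 7 = 4 -> Friday (Mon=0 ... Sun=6)
Days before March (Jan-Feb): 59; offset = 59 + 19 - 1 = 77
Weekday index = (4 + 77) mod 7 = 4

Day of the week: Friday


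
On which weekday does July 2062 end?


July 2062 has 31 days
Anchor: Jan 1, 2062. With p = 2062 - 1 = 2061: (p + p//4 - p//100 + p//400) mod 7 = (2061 + 515 - 20 + 5) mod 7 = 2561 mod 7 = 6 -> Sunday (Mon=0 ... Sun=6)
Days before July (Jan-Jun): 181; July 1 index = (6 + 181) mod 7 = 5 -> Saturday
Last day offset: 31 - 1 = 30 days
Weekday index = (5 + 30) mod 7 = 0

Monday, July 31


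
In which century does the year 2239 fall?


Century = (year - 1) // 100 + 1
= (2239 - 1) // 100 + 1
= 2238 // 100 + 1
= 22 + 1

23rd century


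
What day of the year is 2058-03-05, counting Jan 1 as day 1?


Date: March 5, 2058
Days in months 1 through 2: 59
Plus 5 days in March

Day of year: 64


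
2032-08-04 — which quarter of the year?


Month: August (month 8)
Q1: Jan-Mar, Q2: Apr-Jun, Q3: Jul-Sep, Q4: Oct-Dec

Q3


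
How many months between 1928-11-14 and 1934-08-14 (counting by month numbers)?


From November 1928 to August 1934
6 years * 12 = 72 months, minus 3 months = 69

69 months


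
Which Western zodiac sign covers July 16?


Date: July 16
Conventional tropical zodiac dates: Cancer from June 21 onward; Leo starts July 23
July 16 falls within the Cancer range

Cancer


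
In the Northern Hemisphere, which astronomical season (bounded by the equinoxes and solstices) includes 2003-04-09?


Date: April 9
Astronomical Spring (approx.; exact equinox/solstice day varies by year): March 20 to June 20
April 9 falls within the Spring window

Spring


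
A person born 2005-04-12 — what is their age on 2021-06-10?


Birth: 2005-04-12
Reference: 2021-06-10
Year difference: 2021 - 2005 = 16

16 years old


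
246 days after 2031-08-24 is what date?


Start: 2031-08-24, add 246 days
August 2031 has 31 days: 31 - 24 = 7 days to August 31 -> 239 left
September 2031 has 30 days -> 209 left
October 2031 has 31 days -> 178 left
November 2031 has 30 days -> 148 left
December 2031 has 31 days -> 117 left
January 2032 has 31 days -> 86 left
February 2032 has 29 days -> 57 left
March 2032 has 31 days -> 26 left
April 2032: 26 <= 30 -> lands on April 26

Result: 2032-04-26


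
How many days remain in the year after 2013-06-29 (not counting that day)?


Day of year: 180 of 365
Remaining = 365 - 180

185 days


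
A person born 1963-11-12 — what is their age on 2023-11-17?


Birth: 1963-11-12
Reference: 2023-11-17
Year difference: 2023 - 1963 = 60

60 years old


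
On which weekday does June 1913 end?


June 1913 has 30 days
Anchor: Jan 1, 1913. With p = 1913 - 1 = 1912: (p + p//4 - p//100 + p//400) mod 7 = (1912 + 478 - 19 + 4) mod 7 = 2375 mod 7 = 2 -> Wednesday (Mon=0 ... Sun=6)
Days before June (Jan-May): 151; June 1 index = (2 + 151) mod 7 = 6 -> Sunday
Last day offset: 30 - 1 = 29 days
Weekday index = (6 + 29) mod 7 = 0

Monday, June 30


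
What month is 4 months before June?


June is month 6
6 - 4 = 2

February


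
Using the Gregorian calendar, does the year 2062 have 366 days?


Gregorian leap year rule: divisible by 4, but not by 100, unless also by 400.
2062 is not divisible by 4 -> not a leap year

No


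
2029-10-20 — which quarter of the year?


Month: October (month 10)
Q1: Jan-Mar, Q2: Apr-Jun, Q3: Jul-Sep, Q4: Oct-Dec

Q4


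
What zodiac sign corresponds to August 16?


Date: August 16
Conventional tropical zodiac dates: Leo from July 23 onward; Virgo starts August 23
August 16 falls within the Leo range

Leo


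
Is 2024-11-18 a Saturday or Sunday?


Anchor: Jan 1, 2024. With p = 2024 - 1 = 2023: (p + p//4 - p//100 + p//400) mod 7 = (2023 + 505 - 20 + 5) mod 7 = 2513 mod 7 = 0 -> Monday (Mon=0 ... Sun=6)
Day of year: 323; offset = 322
Weekday index = (0 + 322) mod 7 = 0 -> Monday
Weekend days: Saturday, Sunday

No


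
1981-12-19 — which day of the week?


Date: December 19, 1981
Anchor: Jan 1, 1981. With p = 1981 - 1 = 1980: (p + p//4 - p//100 + p//400) mod 7 = (1980 + 495 - 19 + 4) mod 7 = 2460 mod 7 = 3 -> Thursday (Mon=0 ... Sun=6)
Days before December (Jan-Nov): 334; offset = 334 + 19 - 1 = 352
Weekday index = (3 + 352) mod 7 = 5

Day of the week: Saturday


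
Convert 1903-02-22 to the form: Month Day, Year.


ISO 1903-02-22 parses as year=1903, month=02, day=22
Month 2 -> February

February 22, 1903


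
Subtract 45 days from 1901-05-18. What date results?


Start: 1901-05-18, subtract 45 days
Back 18 days from May 18 reaches April 30, 1901 -> 27 left
April 1901: 30 - 27 = 3 -> lands on April 3

Result: 1901-04-03


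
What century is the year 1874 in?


Century = (year - 1) // 100 + 1
= (1874 - 1) // 100 + 1
= 1873 // 100 + 1
= 18 + 1

19th century


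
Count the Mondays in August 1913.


August 1913 has 31 days
Anchor: Jan 1, 1913. With p = 1913 - 1 = 1912: (p + p//4 - p//100 + p//400) mod 7 = (1912 + 478 - 19 + 4) mod 7 = 2375 mod 7 = 2 -> Wednesday (Mon=0 ... Sun=6)
Days before August (Jan-Jul): 212; August 1 index = (2 + 212) mod 7 = 4 -> Friday
First Monday is August 4
Mondays: 4, 11, 18, 25

4 Mondays


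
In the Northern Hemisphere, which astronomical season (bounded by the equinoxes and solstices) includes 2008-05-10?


Date: May 10
Astronomical Spring (approx.; exact equinox/solstice day varies by year): March 20 to June 20
May 10 falls within the Spring window

Spring


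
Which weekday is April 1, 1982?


Target: April 1, 1982
Anchor: Jan 1, 1982. With p = 1982 - 1 = 1981: (p + p//4 - p//100 + p//400) mod 7 = (1981 + 495 - 19 + 4) mod 7 = 2461 mod 7 = 4 -> Friday (Mon=0 ... Sun=6)
Days before April (Jan-Mar): 90 days
Weekday index = (4 + 90) mod 7 = 3

Thursday


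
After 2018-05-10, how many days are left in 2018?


Day of year: 130 of 365
Remaining = 365 - 130

235 days


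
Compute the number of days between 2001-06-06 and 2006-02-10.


From 2001-06-06 to 2006-02-10
2001-06-06: days before June = 31 + 28 + 31 + 30 + 31 = 151 (2001 is not a leap year); day of year = 151 + 6 = 157
2006-02-10: days before February = 31; day of year = 31 + 10 = 41
Rest of 2001: 365 - 157 = 208
Full years 2002 (365), 2003 (365), 2004 (366), 2005 (365): 1461
Total = 208 + 1461 + 41 = 1710

1710 days


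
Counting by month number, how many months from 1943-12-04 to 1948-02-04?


From December 1943 to February 1948
5 years * 12 = 60 months, minus 10 months = 50

50 months


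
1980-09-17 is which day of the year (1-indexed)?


Date: September 17, 1980
Days in months 1 through 8: 244
Plus 17 days in September

Day of year: 261


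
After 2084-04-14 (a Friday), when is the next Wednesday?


Current: Friday
Target: Wednesday
Days ahead: 5

Next Wednesday: 2084-04-19


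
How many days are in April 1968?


April 1968

30 days


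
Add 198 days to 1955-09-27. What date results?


Start: 1955-09-27, add 198 days
September 1955 has 30 days: 30 - 27 = 3 days to September 30 -> 195 left
October 1955 has 31 days -> 164 left
November 1955 has 30 days -> 134 left
December 1955 has 31 days -> 103 left
January 1956 has 31 days -> 72 left
February 1956 has 29 days -> 43 left
March 1956 has 31 days -> 12 left
April 1956: 12 <= 30 -> lands on April 12

Result: 1956-04-12


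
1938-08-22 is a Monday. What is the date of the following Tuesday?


Current: Monday
Target: Tuesday
Days ahead: 1

Next Tuesday: 1938-08-23


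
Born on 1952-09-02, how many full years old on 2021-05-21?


Birth: 1952-09-02
Reference: 2021-05-21
Year difference: 2021 - 1952 = 69
Birthday not yet reached in 2021, subtract 1

68 years old


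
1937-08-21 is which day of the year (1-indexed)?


Date: August 21, 1937
Days in months 1 through 7: 212
Plus 21 days in August

Day of year: 233


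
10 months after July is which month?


July is month 7
7 + 10 = 17; wrap: 17 - 12 = 5

May


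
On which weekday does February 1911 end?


February 1911 has 28 days
Anchor: Jan 1, 1911. With p = 1911 - 1 = 1910: (p + p//4 - p//100 + p//400) mod 7 = (1910 + 477 - 19 + 4) mod 7 = 2372 mod 7 = 6 -> Sunday (Mon=0 ... Sun=6)
Days before February (Jan): 31; February 1 index = (6 + 31) mod 7 = 2 -> Wednesday
Last day offset: 28 - 1 = 27 days
Weekday index = (2 + 27) mod 7 = 1

Tuesday, February 28


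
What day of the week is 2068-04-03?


Date: April 3, 2068
Anchor: Jan 1, 2068. With p = 2068 - 1 = 2067: (p + p//4 - p//100 + p//400) mod 7 = (2067 + 516 - 20 + 5) mod 7 = 2568 mod 7 = 6 -> Sunday (Mon=0 ... Sun=6)
Days before April (Jan-Mar): 91; offset = 91 + 3 - 1 = 93
Weekday index = (6 + 93) mod 7 = 1

Day of the week: Tuesday


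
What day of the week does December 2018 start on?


Target: December 1, 2018
Anchor: Jan 1, 2018. With p = 2018 - 1 = 2017: (p + p//4 - p//100 + p//400) mod 7 = (2017 + 504 - 20 + 5) mod 7 = 2506 mod 7 = 0 -> Monday (Mon=0 ... Sun=6)
Days before December (Jan-Nov): 334 days
Weekday index = (0 + 334) mod 7 = 5

Saturday


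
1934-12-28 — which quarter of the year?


Month: December (month 12)
Q1: Jan-Mar, Q2: Apr-Jun, Q3: Jul-Sep, Q4: Oct-Dec

Q4


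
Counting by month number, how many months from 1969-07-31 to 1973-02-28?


From July 1969 to February 1973
4 years * 12 = 48 months, minus 5 months = 43

43 months


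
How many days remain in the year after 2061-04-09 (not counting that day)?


Day of year: 99 of 365
Remaining = 365 - 99

266 days


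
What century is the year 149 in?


Century = (year - 1) // 100 + 1
= (149 - 1) // 100 + 1
= 148 // 100 + 1
= 1 + 1

2nd century


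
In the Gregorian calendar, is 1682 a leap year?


Gregorian leap year rule: divisible by 4, but not by 100, unless also by 400.
1682 is not divisible by 4 -> not a leap year

No


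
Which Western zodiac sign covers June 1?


Date: June 1
Conventional tropical zodiac dates: Gemini from May 21 onward; Cancer starts June 21
June 1 falls within the Gemini range

Gemini


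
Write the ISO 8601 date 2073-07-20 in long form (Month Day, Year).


ISO 2073-07-20 parses as year=2073, month=07, day=20
Month 7 -> July

July 20, 2073


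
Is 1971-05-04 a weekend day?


Anchor: Jan 1, 1971. With p = 1971 - 1 = 1970: (p + p//4 - p//100 + p//400) mod 7 = (1970 + 492 - 19 + 4) mod 7 = 2447 mod 7 = 4 -> Friday (Mon=0 ... Sun=6)
Day of year: 124; offset = 123
Weekday index = (4 + 123) mod 7 = 1 -> Tuesday
Weekend days: Saturday, Sunday

No


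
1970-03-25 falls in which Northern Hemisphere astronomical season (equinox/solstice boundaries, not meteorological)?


Date: March 25
Astronomical Spring (approx.; exact equinox/solstice day varies by year): March 20 to June 20
March 25 falls within the Spring window

Spring


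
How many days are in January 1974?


January 1974

31 days


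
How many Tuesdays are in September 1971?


September 1971 has 30 days
Anchor: Jan 1, 1971. With p = 1971 - 1 = 1970: (p + p//4 - p//100 + p//400) mod 7 = (1970 + 492 - 19 + 4) mod 7 = 2447 mod 7 = 4 -> Friday (Mon=0 ... Sun=6)
Days before September (Jan-Aug): 243; September 1 index = (4 + 243) mod 7 = 2 -> Wednesday
First Tuesday is September 7
Tuesdays: 7, 14, 21, 28

4 Tuesdays


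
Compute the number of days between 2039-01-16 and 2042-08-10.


From 2039-01-16 to 2042-08-10
2039-01-16: day of year = 16
2042-08-10: days before August = 31 + 28 + 31 + 30 + 31 + 30 + 31 = 212 (2042 is not a leap year); day of year = 212 + 10 = 222
Rest of 2039: 365 - 16 = 349
Full years 2040 (366), 2041 (365): 731
Total = 349 + 731 + 222 = 1302

1302 days


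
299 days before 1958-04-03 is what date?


Start: 1958-04-03, subtract 299 days
Back 3 days from April 3 reaches March 31, 1958 -> 296 left
March 1958 has 31 days -> back to February 28, 1958 -> 265 left
February 1958 has 28 days -> back to January 31, 1958 -> 237 left
January 1958 has 31 days -> back to December 31, 1957 -> 206 left
December 1957 has 31 days -> back to November 30, 1957 -> 175 left
November 1957 has 30 days -> back to October 31, 1957 -> 145 left
October 1957 has 31 days -> back to September 30, 1957 -> 114 left
September 1957 has 30 days -> back to August 31, 1957 -> 84 left
August 1957 has 31 days -> back to July 31, 1957 -> 53 left
July 1957 has 31 days -> back to June 30, 1957 -> 22 left
June 1957: 30 - 22 = 8 -> lands on June 8

Result: 1957-06-08


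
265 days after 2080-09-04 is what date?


Start: 2080-09-04, add 265 days
September 2080 has 30 days: 30 - 4 = 26 days to September 30 -> 239 left
October 2080 has 31 days -> 208 left
November 2080 has 30 days -> 178 left
December 2080 has 31 days -> 147 left
January 2081 has 31 days -> 116 left
February 2081 has 28 days -> 88 left
March 2081 has 31 days -> 57 left
April 2081 has 30 days -> 27 left
May 2081: 27 <= 31 -> lands on May 27

Result: 2081-05-27


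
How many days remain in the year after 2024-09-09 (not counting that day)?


Day of year: 253 of 366
Remaining = 366 - 253

113 days


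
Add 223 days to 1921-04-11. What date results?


Start: 1921-04-11, add 223 days
April 1921 has 30 days: 30 - 11 = 19 days to April 30 -> 204 left
May 1921 has 31 days -> 173 left
June 1921 has 30 days -> 143 left
July 1921 has 31 days -> 112 left
August 1921 has 31 days -> 81 left
September 1921 has 30 days -> 51 left
October 1921 has 31 days -> 20 left
November 1921: 20 <= 30 -> lands on November 20

Result: 1921-11-20
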